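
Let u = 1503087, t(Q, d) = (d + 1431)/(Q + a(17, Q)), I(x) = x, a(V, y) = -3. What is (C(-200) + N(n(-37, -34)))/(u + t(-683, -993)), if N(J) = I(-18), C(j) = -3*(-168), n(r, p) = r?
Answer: 27783/85926437 ≈ 0.00032333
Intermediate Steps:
t(Q, d) = (1431 + d)/(-3 + Q) (t(Q, d) = (d + 1431)/(Q - 3) = (1431 + d)/(-3 + Q))
C(j) = 504
N(J) = -18
(C(-200) + N(n(-37, -34)))/(u + t(-683, -993)) = (504 - 18)/(1503087 + (1431 - 993)/(-3 - 683)) = 486/(1503087 + 438/(-686)) = 486/(1503087 - 1/686*438) = 486/(1503087 - 219/343) = 486/(515558622/343) = 486*(343/515558622) = 27783/85926437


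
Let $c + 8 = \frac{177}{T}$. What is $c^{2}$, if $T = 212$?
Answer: $\frac{2307361}{44944} \approx 51.339$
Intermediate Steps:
$c = - \frac{1519}{212}$ ($c = -8 + \frac{177}{212} = - \frac{1519}{212} \approx -7.1651$)
$c^{2} = \left(- \frac{1519}{212}\right)^{2} = \frac{2307361}{44944}$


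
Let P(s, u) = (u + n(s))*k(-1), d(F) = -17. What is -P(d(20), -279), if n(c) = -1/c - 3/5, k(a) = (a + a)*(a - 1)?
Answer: 95044/85 ≈ 1118.2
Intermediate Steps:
k(a) = 2*a*(-1 + a) (k(a) = (2*a)*(-1 + a) = 2*a*(-1 + a))
n(c) = -⅗ - 1/c (n(c) = -1/c - 3*⅕ = -1/c - ⅗ = -⅗ - 1/c)
P(s, u) = -12/5 - 4/s + 4*u (P(s, u) = (u + (-⅗ - 1/s))*(2*(-1)*(-1 - 1)) = (-⅗ + u - 1/s)*(2*(-1)*(-2)) = (-⅗ + u - 1/s)*4 = -12/5 - 4/s + 4*u)
-P(d(20), -279) = -(-12/5 - 4/(-17) + 4*(-279)) = -(-12/5 - 4*(-1/17) - 1116) = -(-12/5 + 4/17 - 1116) = -1*(-95044/85) = 95044/85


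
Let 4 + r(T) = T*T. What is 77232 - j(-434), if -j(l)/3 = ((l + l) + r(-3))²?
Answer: 2311539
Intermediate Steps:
r(T) = -4 + T² (r(T) = -4 + T*T = -4 + T²)
j(l) = -3*(5 + 2*l)² (j(l) = -3*((l + l) + (-4 + (-3)²))² = -3*(2*l + (-4 + 9))² = -3*(2*l + 5)² = -3*(5 + 2*l)²)
77232 - j(-434) = 77232 - (-3)*(5 + 2*(-434))² = 77232 - (-3)*(5 - 868)² = 77232 - (-3)*(-863)² = 77232 - (-3)*744769 = 77232 - 1*(-2234307) = 77232 + 2234307 = 2311539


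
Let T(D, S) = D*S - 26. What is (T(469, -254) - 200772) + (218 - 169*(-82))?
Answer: -305848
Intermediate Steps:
T(D, S) = -26 + D*S
(T(469, -254) - 200772) + (218 - 169*(-82)) = ((-26 + 469*(-254)) - 200772) + (218 - 169*(-82)) = ((-26 - 119126) - 200772) + (218 + 13858) = (-119152 - 200772) + 14076 = -319924 + 14076 = -305848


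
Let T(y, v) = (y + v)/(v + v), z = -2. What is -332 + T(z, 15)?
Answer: -9947/30 ≈ -331.57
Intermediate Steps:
T(y, v) = (v + y)/(2*v) (T(y, v) = (v + y)/((2*v)) = (v + y)*(1/(2*v)) = (v + y)/(2*v))
-332 + T(z, 15) = -332 + (1/2)*(15 - 2)/15 = -332 + (1/2)*(1/15)*13 = -332 + 13/30 = -9947/30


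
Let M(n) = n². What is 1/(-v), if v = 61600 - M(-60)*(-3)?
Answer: -1/72400 ≈ -1.3812e-5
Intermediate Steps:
v = 72400 (v = 61600 - (-60)²*(-3) = 61600 - 3600*(-3) = 61600 - 1*(-10800) = 61600 + 10800 = 72400)
1/(-v) = 1/(-1*72400) = 1/(-72400) = -1/72400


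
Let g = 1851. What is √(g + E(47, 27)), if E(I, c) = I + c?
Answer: 5*√77 ≈ 43.875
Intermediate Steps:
√(g + E(47, 27)) = √(1851 + (47 + 27)) = √(1851 + 74) = √1925 = 5*√77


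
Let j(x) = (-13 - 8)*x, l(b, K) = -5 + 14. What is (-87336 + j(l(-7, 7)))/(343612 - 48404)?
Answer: -87525/295208 ≈ -0.29649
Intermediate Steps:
l(b, K) = 9
j(x) = -21*x
(-87336 + j(l(-7, 7)))/(343612 - 48404) = (-87336 - 21*9)/(343612 - 48404) = (-87336 - 189)/295208 = -87525*1/295208 = -87525/295208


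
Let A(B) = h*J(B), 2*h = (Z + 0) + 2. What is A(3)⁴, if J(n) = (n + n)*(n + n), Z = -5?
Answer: 8503056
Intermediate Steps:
J(n) = 4*n² (J(n) = (2*n)*(2*n) = 4*n²)
h = -3/2 (h = ((-5 + 0) + 2)/2 = (-5 + 2)/2 = (½)*(-3) = -3/2 ≈ -1.5000)
A(B) = -6*B²
A(3)⁴ = (-6*3²)⁴ = (-6*9)⁴ = (-54)⁴ = 8503056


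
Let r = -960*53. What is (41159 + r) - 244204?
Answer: -253925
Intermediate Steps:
r = -50880
(41159 + r) - 244204 = (41159 - 50880) - 244204 = -9721 - 244204 = -253925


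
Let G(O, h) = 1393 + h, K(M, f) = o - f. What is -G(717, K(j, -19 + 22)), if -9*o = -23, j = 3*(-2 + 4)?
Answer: -12533/9 ≈ -1392.6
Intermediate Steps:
j = 6 (j = 3*2 = 6)
o = 23/9 (o = -⅑*(-23) = 23/9 ≈ 2.5556)
K(M, f) = 23/9 - f
-G(717, K(j, -19 + 22)) = -(1393 + (23/9 - (-19 + 22))) = -(1393 + (23/9 - 1*3)) = -(1393 + (23/9 - 3)) = -(1393 - 4/9) = -1*12533/9 = -12533/9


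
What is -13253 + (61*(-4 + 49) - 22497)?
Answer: -33005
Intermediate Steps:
-13253 + (61*(-4 + 49) - 22497) = -13253 + (61*45 - 22497) = -13253 + (2745 - 22497) = -13253 - 19752 = -33005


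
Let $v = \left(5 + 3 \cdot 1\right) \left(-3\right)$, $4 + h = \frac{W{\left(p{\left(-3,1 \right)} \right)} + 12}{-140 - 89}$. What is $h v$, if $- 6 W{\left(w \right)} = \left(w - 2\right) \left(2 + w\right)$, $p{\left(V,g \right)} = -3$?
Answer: $\frac{22252}{229} \approx 97.17$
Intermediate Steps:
$W{\left(w \right)} = - \frac{\left(-2 + w\right) \left(2 + w\right)}{6}$ ($W{\left(w \right)} = - \frac{\left(w - 2\right) \left(2 + w\right)}{6} = - \frac{\left(-2 + w\right) \left(2 + w\right)}{6}$)
$h = - \frac{5563}{1374}$ ($h = -4 + \frac{\left(\frac{2}{3} - \frac{\left(-3\right)^{2}}{6}\right) + 12}{-140 - 89} = -4 + \frac{\left(\frac{2}{3} - \frac{3}{2}\right) + 12}{-229} = -4 + \left(\left(\frac{2}{3} - \frac{3}{2}\right) + 12\right) \left(- \frac{1}{229}\right) = -4 + \left(- \frac{5}{6} + 12\right) \left(- \frac{1}{229}\right) = -4 + \frac{67}{6} \left(- \frac{1}{229}\right) = -4 - \frac{67}{1374} = - \frac{5563}{1374} \approx -4.0488$)
$v = -24$ ($v = \left(5 + 3\right) \left(-3\right) = 8 \left(-3\right) = -24$)
$h v = \left(- \frac{5563}{1374}\right) \left(-24\right) = \frac{22252}{229}$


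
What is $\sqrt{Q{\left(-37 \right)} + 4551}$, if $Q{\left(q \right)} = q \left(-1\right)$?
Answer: $2 \sqrt{1147} \approx 67.735$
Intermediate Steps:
$Q{\left(q \right)} = - q$
$\sqrt{Q{\left(-37 \right)} + 4551} = \sqrt{\left(-1\right) \left(-37\right) + 4551} = \sqrt{37 + 4551} = \sqrt{4588} = 2 \sqrt{1147}$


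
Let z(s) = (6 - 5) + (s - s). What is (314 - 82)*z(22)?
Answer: 232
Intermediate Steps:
z(s) = 1 (z(s) = 1 + 0 = 1)
(314 - 82)*z(22) = (314 - 82)*1 = 232*1 = 232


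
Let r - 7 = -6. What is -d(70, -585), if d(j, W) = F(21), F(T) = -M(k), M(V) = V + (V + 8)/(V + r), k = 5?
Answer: 43/6 ≈ 7.1667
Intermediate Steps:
r = 1 (r = 7 - 6 = 1)
M(V) = V + (8 + V)/(1 + V) (M(V) = V + (V + 8)/(V + 1) = V + (8 + V)/(1 + V))
F(T) = -43/6 (F(T) = -(8 + 5² + 2*5)/(1 + 5) = -(8 + 25 + 10)/6 = -43/6)
d(j, W) = -43/6
-d(70, -585) = -1*(-43/6) = 43/6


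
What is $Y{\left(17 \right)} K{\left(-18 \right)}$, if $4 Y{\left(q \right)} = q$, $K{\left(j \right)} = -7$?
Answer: $- \frac{119}{4} \approx -29.75$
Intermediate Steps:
$Y{\left(q \right)} = \frac{q}{4}$
$Y{\left(17 \right)} K{\left(-18 \right)} = \frac{1}{4} \cdot 17 \left(-7\right) = \frac{17}{4} \left(-7\right) = - \frac{119}{4}$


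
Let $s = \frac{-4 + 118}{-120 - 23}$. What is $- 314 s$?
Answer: $\frac{35796}{143} \approx 250.32$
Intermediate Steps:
$s = - \frac{114}{143}$ ($s = \frac{114}{-143} = 114 \left(- \frac{1}{143}\right) = - \frac{114}{143} \approx -0.7972$)
$- 314 s = \left(-314\right) \left(- \frac{114}{143}\right) = \frac{35796}{143}$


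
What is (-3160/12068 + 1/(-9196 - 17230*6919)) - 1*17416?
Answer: -9607381070106845/551632787398 ≈ -17416.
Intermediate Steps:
(-3160/12068 + 1/(-9196 - 17230*6919)) - 1*17416 = (-3160*1/12068 + (1/6919)/(-26426)) - 17416 = (-790/3017 - 1/26426*1/6919) - 17416 = (-790/3017 - 1/182841494) - 17416 = -144444783277/551632787398 - 17416 = -9607381070106845/551632787398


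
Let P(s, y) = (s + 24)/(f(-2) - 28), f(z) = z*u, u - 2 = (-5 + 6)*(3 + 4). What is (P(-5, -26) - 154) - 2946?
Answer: -142619/46 ≈ -3100.4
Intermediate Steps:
u = 9 (u = 2 + (-5 + 6)*(3 + 4) = 2 + 1*7 = 2 + 7 = 9)
f(z) = 9*z (f(z) = z*9 = 9*z)
P(s, y) = -12/23 - s/46 (P(s, y) = (s + 24)/(9*(-2) - 28) = (24 + s)/(-18 - 28) = (24 + s)/(-46) = (24 + s)*(-1/46) = -12/23 - s/46)
(P(-5, -26) - 154) - 2946 = ((-12/23 - 1/46*(-5)) - 154) - 2946 = ((-12/23 + 5/46) - 154) - 2946 = (-19/46 - 154) - 2946 = -7103/46 - 2946 = -142619/46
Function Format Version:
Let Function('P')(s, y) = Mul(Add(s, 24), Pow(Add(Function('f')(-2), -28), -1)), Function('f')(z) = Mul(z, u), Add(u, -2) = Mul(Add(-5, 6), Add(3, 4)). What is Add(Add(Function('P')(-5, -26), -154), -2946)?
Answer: Rational(-142619, 46) ≈ -3100.4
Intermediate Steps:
u = 9 (u = Add(2, Mul(Add(-5, 6), Add(3, 4))) = Add(2, Mul(1, 7)) = Add(2, 7) = 9)
Function('f')(z) = Mul(9, z) (Function('f')(z) = Mul(z, 9) = Mul(9, z))
Function('P')(s, y) = Add(Rational(-12, 23), Mul(Rational(-1, 46), s)) (Function('P')(s, y) = Mul(Add(s, 24), Pow(Add(Mul(9, -2), -28), -1)) = Mul(Add(24, s), Pow(Add(-18, -28), -1)) = Mul(Add(24, s), Pow(-46, -1)) = Mul(Add(24, s), Rational(-1, 46)) = Add(Rational(-12, 23), Mul(Rational(-1, 46), s)))
Add(Add(Function('P')(-5, -26), -154), -2946) = Add(Add(Add(Rational(-12, 23), Mul(Rational(-1, 46), -5)), -154), -2946) = Add(Add(Add(Rational(-12, 23), Rational(5, 46)), -154), -2946) = Add(Add(Rational(-19, 46), -154), -2946) = Add(Rational(-7103, 46), -2946) = Rational(-142619, 46)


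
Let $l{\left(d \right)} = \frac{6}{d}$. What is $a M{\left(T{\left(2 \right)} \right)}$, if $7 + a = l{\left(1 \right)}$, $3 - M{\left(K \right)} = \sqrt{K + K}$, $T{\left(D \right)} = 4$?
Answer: $-3 + 2 \sqrt{2} \approx -0.17157$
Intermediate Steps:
$M{\left(K \right)} = 3 - \sqrt{2} \sqrt{K}$ ($M{\left(K \right)} = 3 - \sqrt{K + K} = 3 - \sqrt{2 K} = 3 - \sqrt{2} \sqrt{K}$)
$a = -1$ ($a = -7 + \frac{6}{1} = -7 + 6 \cdot 1 = -7 + 6 = -1$)
$a M{\left(T{\left(2 \right)} \right)} = - (3 - \sqrt{2} \sqrt{4}) = - (3 - \sqrt{2} \cdot 2) = - (3 - 2 \sqrt{2}) = -3 + 2 \sqrt{2}$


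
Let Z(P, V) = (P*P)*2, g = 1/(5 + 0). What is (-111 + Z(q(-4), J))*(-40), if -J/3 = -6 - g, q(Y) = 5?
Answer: 2440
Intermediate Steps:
g = ⅕ (g = 1/5 = ⅕ ≈ 0.20000)
J = 93/5 (J = -3*(-6 - 1*⅕) = -3*(-6 - ⅕) = -3*(-31/5) = 93/5 ≈ 18.600)
Z(P, V) = 2*P² (Z(P, V) = P²*2 = 2*P²)
(-111 + Z(q(-4), J))*(-40) = (-111 + 2*5²)*(-40) = (-111 + 2*25)*(-40) = (-111 + 50)*(-40) = -61*(-40) = 2440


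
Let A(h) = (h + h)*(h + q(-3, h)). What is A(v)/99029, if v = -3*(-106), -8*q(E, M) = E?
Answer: 404973/198058 ≈ 2.0447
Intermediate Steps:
q(E, M) = -E/8
v = 318
A(h) = 2*h*(3/8 + h) (A(h) = (h + h)*(h - 1/8*(-3)) = (2*h)*(h + 3/8) = (2*h)*(3/8 + h) = 2*h*(3/8 + h))
A(v)/99029 = ((1/4)*318*(3 + 8*318))/99029 = ((1/4)*318*(3 + 2544))*(1/99029) = ((1/4)*318*2547)*(1/99029) = (404973/2)*(1/99029) = 404973/198058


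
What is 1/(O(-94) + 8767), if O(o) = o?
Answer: 1/8673 ≈ 0.00011530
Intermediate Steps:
1/(O(-94) + 8767) = 1/(-94 + 8767) = 1/8673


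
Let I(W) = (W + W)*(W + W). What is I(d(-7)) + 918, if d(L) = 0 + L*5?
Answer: 5818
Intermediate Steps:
d(L) = 5*L (d(L) = 0 + 5*L = 5*L)
I(W) = 4*W² (I(W) = (2*W)*(2*W) = 4*W²)
I(d(-7)) + 918 = 4*(5*(-7))² + 918 = 4*(-35)² + 918 = 4*1225 + 918 = 4900 + 918 = 5818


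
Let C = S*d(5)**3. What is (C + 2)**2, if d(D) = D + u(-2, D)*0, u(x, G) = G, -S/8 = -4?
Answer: 16016004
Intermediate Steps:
S = 32 (S = -8*(-4) = 32)
d(D) = D (d(D) = D + D*0 = D + 0 = D)
C = 4000 (C = 32*5**3 = 32*125 = 4000)
(C + 2)**2 = (4000 + 2)**2 = 4002**2 = 16016004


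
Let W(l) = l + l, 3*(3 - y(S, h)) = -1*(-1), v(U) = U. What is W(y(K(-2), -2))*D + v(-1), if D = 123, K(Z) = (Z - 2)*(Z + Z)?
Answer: 655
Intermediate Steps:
K(Z) = 2*Z*(-2 + Z) (K(Z) = (-2 + Z)*(2*Z) = 2*Z*(-2 + Z))
y(S, h) = 8/3 (y(S, h) = 3 - (-1)*(-1)/3 = 3 - ⅓*1 = 3 - ⅓ = 8/3)
W(l) = 2*l
W(y(K(-2), -2))*D + v(-1) = (2*(8/3))*123 - 1 = (16/3)*123 - 1 = 656 - 1 = 655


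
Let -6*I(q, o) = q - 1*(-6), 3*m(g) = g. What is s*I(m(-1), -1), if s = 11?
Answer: -187/18 ≈ -10.389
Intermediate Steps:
m(g) = g/3
I(q, o) = -1 - q/6 (I(q, o) = -(q - 1*(-6))/6 = -(q + 6)/6 = -(6 + q)/6 = -1 - q/6)
s*I(m(-1), -1) = 11*(-1 - (-1)/18) = 11*(-1 - 1/6*(-1/3)) = 11*(-1 + 1/18) = 11*(-17/18) = -187/18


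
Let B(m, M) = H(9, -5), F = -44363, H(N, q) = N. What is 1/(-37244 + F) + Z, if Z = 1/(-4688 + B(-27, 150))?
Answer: -86286/381839153 ≈ -0.00022597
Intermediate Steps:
B(m, M) = 9
Z = -1/4679 (Z = 1/(-4688 + 9) = 1/(-4679) = -1/4679 ≈ -0.00021372)
1/(-37244 + F) + Z = 1/(-37244 - 44363) - 1/4679 = 1/(-81607) - 1/4679 = -1/81607 - 1/4679 = -86286/381839153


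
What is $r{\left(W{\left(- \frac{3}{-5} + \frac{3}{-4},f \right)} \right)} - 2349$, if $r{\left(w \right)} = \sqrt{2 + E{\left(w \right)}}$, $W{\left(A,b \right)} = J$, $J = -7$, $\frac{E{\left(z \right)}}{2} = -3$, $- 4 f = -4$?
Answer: $-2349 + 2 i \approx -2349.0 + 2.0 i$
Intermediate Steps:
$f = 1$ ($f = \left(- \frac{1}{4}\right) \left(-4\right) = 1$)
$E{\left(z \right)} = -6$ ($E{\left(z \right)} = 2 \left(-3\right) = -6$)
$W{\left(A,b \right)} = -7$
$r{\left(w \right)} = 2 i$ ($r{\left(w \right)} = \sqrt{2 - 6} = \sqrt{-4} = 2 i$)
$r{\left(W{\left(- \frac{3}{-5} + \frac{3}{-4},f \right)} \right)} - 2349 = 2 i - 2349 = -2349 + 2 i$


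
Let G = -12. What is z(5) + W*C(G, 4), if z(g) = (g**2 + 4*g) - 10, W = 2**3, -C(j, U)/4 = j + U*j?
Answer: 1955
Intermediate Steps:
C(j, U) = -4*j - 4*U*j (C(j, U) = -4*(j + U*j) = -4*j - 4*U*j)
W = 8
z(g) = -10 + g**2 + 4*g
z(5) + W*C(G, 4) = (-10 + 5**2 + 4*5) + 8*(-4*(-12)*(1 + 4)) = (-10 + 25 + 20) + 8*(-4*(-12)*5) = 35 + 8*240 = 35 + 1920 = 1955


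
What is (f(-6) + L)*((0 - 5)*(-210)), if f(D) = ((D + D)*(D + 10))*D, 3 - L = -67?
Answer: 375900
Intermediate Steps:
L = 70 (L = 3 - 1*(-67) = 3 + 67 = 70)
f(D) = 2*D**2*(10 + D) (f(D) = ((2*D)*(10 + D))*D = (2*D*(10 + D))*D = 2*D**2*(10 + D))
(f(-6) + L)*((0 - 5)*(-210)) = (2*(-6)**2*(10 - 6) + 70)*((0 - 5)*(-210)) = (2*36*4 + 70)*(-5*(-210)) = (288 + 70)*1050 = 358*1050 = 375900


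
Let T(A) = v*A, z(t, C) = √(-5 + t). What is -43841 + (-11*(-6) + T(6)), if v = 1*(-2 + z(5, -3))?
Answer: -43787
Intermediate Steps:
v = -2 (v = 1*(-2 + √(-5 + 5)) = 1*(-2 + √0) = 1*(-2 + 0) = 1*(-2) = -2)
T(A) = -2*A
-43841 + (-11*(-6) + T(6)) = -43841 + (-11*(-6) - 2*6) = -43841 + (-1*(-66) - 12) = -43841 + (66 - 12) = -43841 + 54 = -43787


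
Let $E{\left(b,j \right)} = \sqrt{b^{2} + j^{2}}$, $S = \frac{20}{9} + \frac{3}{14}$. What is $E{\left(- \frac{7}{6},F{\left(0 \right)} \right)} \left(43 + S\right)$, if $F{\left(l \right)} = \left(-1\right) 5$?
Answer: $\frac{5725 \sqrt{949}}{756} \approx 233.28$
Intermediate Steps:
$F{\left(l \right)} = -5$
$S = \frac{307}{126}$ ($S = 20 \cdot \frac{1}{9} + 3 \cdot \frac{1}{14} = \frac{20}{9} + \frac{3}{14} = \frac{307}{126} \approx 2.4365$)
$E{\left(- \frac{7}{6},F{\left(0 \right)} \right)} \left(43 + S\right) = \sqrt{\left(- \frac{7}{6}\right)^{2} + \left(-5\right)^{2}} \left(43 + \frac{307}{126}\right) = \sqrt{\left(\left(-7\right) \frac{1}{6}\right)^{2} + 25} \cdot \frac{5725}{126} = \sqrt{\left(- \frac{7}{6}\right)^{2} + 25} \cdot \frac{5725}{126} = \sqrt{\frac{49}{36} + 25} \cdot \frac{5725}{126} = \sqrt{\frac{949}{36}} \cdot \frac{5725}{126} = \frac{\sqrt{949}}{6} \cdot \frac{5725}{126} = \frac{5725 \sqrt{949}}{756}$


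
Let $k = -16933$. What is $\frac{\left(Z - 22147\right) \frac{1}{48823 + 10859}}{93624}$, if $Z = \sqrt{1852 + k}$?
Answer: $- \frac{22147}{5587667568} + \frac{i \sqrt{15081}}{5587667568} \approx -3.9635 \cdot 10^{-6} + 2.1978 \cdot 10^{-8} i$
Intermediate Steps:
$Z = i \sqrt{15081}$ ($Z = \sqrt{1852 - 16933} = \sqrt{-15081} = i \sqrt{15081} \approx 122.8 i$)
$\frac{\left(Z - 22147\right) \frac{1}{48823 + 10859}}{93624} = \frac{\left(i \sqrt{15081} - 22147\right) \frac{1}{48823 + 10859}}{93624} = \frac{-22147 + i \sqrt{15081}}{59682} \cdot \frac{1}{93624} = \left(-22147 + i \sqrt{15081}\right) \frac{1}{59682} \cdot \frac{1}{93624} = \left(- \frac{22147}{59682} + \frac{i \sqrt{15081}}{59682}\right) \frac{1}{93624} = - \frac{22147}{5587667568} + \frac{i \sqrt{15081}}{5587667568}$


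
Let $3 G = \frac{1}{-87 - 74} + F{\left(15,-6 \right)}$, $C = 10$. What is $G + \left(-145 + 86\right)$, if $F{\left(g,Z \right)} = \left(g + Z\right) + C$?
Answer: $- \frac{25439}{483} \approx -52.669$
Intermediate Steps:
$F{\left(g,Z \right)} = 10 + Z + g$ ($F{\left(g,Z \right)} = \left(g + Z\right) + 10 = \left(Z + g\right) + 10 = 10 + Z + g$)
$G = \frac{3058}{483}$ ($G = \frac{\frac{1}{-87 - 74} + \left(10 - 6 + 15\right)}{3} = \frac{\frac{1}{-161} + 19}{3} = \frac{- \frac{1}{161} + 19}{3} = \frac{1}{3} \cdot \frac{3058}{161} = \frac{3058}{483} \approx 6.3313$)
$G + \left(-145 + 86\right) = \frac{3058}{483} + \left(-145 + 86\right) = \frac{3058}{483} - 59 = - \frac{25439}{483}$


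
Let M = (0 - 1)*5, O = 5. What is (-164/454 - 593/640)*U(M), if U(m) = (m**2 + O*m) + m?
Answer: 187091/29056 ≈ 6.4390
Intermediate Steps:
M = -5 (M = -1*5 = -5)
U(m) = m**2 + 6*m (U(m) = (m**2 + 5*m) + m = m**2 + 6*m)
(-164/454 - 593/640)*U(M) = (-164/454 - 593/640)*(-5*(6 - 5)) = (-164*1/454 - 593*1/640)*(-5*1) = (-82/227 - 593/640)*(-5) = -187091/145280*(-5) = 187091/29056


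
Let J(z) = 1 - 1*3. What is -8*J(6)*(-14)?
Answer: -224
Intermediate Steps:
J(z) = -2 (J(z) = 1 - 3 = -2)
-8*J(6)*(-14) = -8*(-2)*(-14) = 16*(-14) = -224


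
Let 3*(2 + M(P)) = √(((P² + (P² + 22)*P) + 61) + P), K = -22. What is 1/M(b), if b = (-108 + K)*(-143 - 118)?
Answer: 18/39062891482315 + 3*√39062891482351/39062891482315 ≈ 4.8000e-7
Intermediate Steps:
b = 33930 (b = (-108 - 22)*(-143 - 118) = -130*(-261) = 33930)
M(P) = -2 + √(61 + P + P² + P*(22 + P²))/3 (M(P) = -2 + √(((P² + (P² + 22)*P) + 61) + P)/3 = -2 + √(((P² + (22 + P²)*P) + 61) + P)/3 = -2 + √(((P² + P*(22 + P²)) + 61) + P)/3 = -2 + √((61 + P² + P*(22 + P²)) + P)/3 = -2 + √(61 + P + P² + P*(22 + P²))/3)
1/M(b) = 1/(-2 + √(61 + 33930² + 33930³ + 23*33930)/3) = 1/(-2 + √(61 + 1151244900 + 39061739457000 + 780390)/3) = 1/(-2 + √39062891482351/3)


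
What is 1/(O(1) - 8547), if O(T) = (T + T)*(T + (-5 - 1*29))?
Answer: -1/8613 ≈ -0.00011610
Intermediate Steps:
O(T) = 2*T*(-34 + T) (O(T) = (2*T)*(T + (-5 - 29)) = (2*T)*(T - 34) = (2*T)*(-34 + T) = 2*T*(-34 + T))
1/(O(1) - 8547) = 1/(2*1*(-34 + 1) - 8547) = 1/(2*1*(-33) - 8547) = 1/(-66 - 8547) = 1/(-8613) = -1/8613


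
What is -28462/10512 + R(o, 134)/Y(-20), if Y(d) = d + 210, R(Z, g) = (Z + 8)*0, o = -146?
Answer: -14231/5256 ≈ -2.7076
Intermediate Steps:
R(Z, g) = 0 (R(Z, g) = (8 + Z)*0 = 0)
Y(d) = 210 + d
-28462/10512 + R(o, 134)/Y(-20) = -28462/10512 + 0/(210 - 20) = -28462*1/10512 + 0/190 = -14231/5256 + 0*(1/190) = -14231/5256 + 0 = -14231/5256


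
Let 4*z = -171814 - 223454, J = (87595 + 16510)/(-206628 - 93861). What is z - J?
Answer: -29693317408/300489 ≈ -98817.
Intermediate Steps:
J = -104105/300489 (J = 104105/(-300489) = 104105*(-1/300489) = -104105/300489 ≈ -0.34645)
z = -98817 (z = (-171814 - 223454)/4 = (1/4)*(-395268) = -98817)
z - J = -98817 - 1*(-104105/300489) = -98817 + 104105/300489 = -29693317408/300489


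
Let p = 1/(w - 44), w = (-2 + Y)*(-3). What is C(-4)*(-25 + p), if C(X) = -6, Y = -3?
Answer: 4356/29 ≈ 150.21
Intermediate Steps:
w = 15 (w = (-2 - 3)*(-3) = -5*(-3) = 15)
p = -1/29 (p = 1/(15 - 44) = 1/(-29) = -1/29 ≈ -0.034483)
C(-4)*(-25 + p) = -6*(-25 - 1/29) = -6*(-726/29) = 4356/29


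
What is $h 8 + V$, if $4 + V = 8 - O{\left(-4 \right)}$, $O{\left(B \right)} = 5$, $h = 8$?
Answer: $63$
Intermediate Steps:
$V = -1$ ($V = -4 + \left(8 - 5\right) = -4 + 3 = -1$)
$h 8 + V = 8 \cdot 8 - 1 = 64 - 1 = 63$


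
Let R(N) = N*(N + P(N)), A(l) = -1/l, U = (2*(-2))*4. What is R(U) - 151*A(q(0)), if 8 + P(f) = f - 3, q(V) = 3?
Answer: 2215/3 ≈ 738.33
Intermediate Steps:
P(f) = -11 + f (P(f) = -8 + (f - 3) = -8 + (-3 + f) = -11 + f)
U = -16 (U = -4*4 = -16)
R(N) = N*(-11 + 2*N) (R(N) = N*(N + (-11 + N)) = N*(-11 + 2*N))
R(U) - 151*A(q(0)) = -16*(-11 + 2*(-16)) - (-151)/3 = -16*(-11 - 32) - (-151)/3 = -16*(-43) - 151*(-⅓) = 688 + 151/3 = 2215/3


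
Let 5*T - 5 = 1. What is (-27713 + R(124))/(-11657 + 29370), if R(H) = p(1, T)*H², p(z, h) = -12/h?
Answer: -181473/17713 ≈ -10.245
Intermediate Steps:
T = 6/5 (T = 1 + (⅕)*1 = 1 + ⅕ = 6/5 ≈ 1.2000)
R(H) = -10*H² (R(H) = (-12/6/5)*H² = (-12*⅚)*H² = -10*H²)
(-27713 + R(124))/(-11657 + 29370) = (-27713 - 10*124²)/(-11657 + 29370) = (-27713 - 10*15376)/17713 = (-27713 - 153760)*(1/17713) = -181473*1/17713 = -181473/17713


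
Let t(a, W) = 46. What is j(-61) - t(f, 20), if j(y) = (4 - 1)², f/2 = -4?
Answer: -37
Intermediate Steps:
f = -8 (f = 2*(-4) = -8)
j(y) = 9 (j(y) = 3² = 9)
j(-61) - t(f, 20) = 9 - 1*46 = 9 - 46 = -37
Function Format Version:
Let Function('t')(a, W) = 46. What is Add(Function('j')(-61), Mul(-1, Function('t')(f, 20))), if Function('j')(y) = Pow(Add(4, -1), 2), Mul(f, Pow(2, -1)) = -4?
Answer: -37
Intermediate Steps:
f = -8 (f = Mul(2, -4) = -8)
Function('j')(y) = 9 (Function('j')(y) = Pow(3, 2) = 9)
Add(Function('j')(-61), Mul(-1, Function('t')(f, 20))) = Add(9, Mul(-1, 46)) = Add(9, -46) = -37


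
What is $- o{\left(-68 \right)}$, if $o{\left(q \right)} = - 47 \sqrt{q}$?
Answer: $94 i \sqrt{17} \approx 387.57 i$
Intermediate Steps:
$- o{\left(-68 \right)} = - \left(-47\right) \sqrt{-68} = - \left(-47\right) 2 i \sqrt{17} = - \left(-94\right) i \sqrt{17} = 94 i \sqrt{17}$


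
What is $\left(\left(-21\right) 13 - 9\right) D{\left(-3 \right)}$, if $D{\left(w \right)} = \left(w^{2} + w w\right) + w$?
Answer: $-4230$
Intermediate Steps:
$D{\left(w \right)} = w + 2 w^{2}$ ($D{\left(w \right)} = \left(w^{2} + w^{2}\right) + w = 2 w^{2} + w = w + 2 w^{2}$)
$\left(\left(-21\right) 13 - 9\right) D{\left(-3 \right)} = \left(\left(-21\right) 13 - 9\right) \left(- 3 \left(1 + 2 \left(-3\right)\right)\right) = \left(-273 - 9\right) \left(- 3 \left(1 - 6\right)\right) = - 282 \left(\left(-3\right) \left(-5\right)\right) = \left(-282\right) 15 = -4230$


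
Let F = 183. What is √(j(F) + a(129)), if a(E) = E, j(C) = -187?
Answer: I*√58 ≈ 7.6158*I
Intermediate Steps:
√(j(F) + a(129)) = √(-187 + 129) = √(-58) = I*√58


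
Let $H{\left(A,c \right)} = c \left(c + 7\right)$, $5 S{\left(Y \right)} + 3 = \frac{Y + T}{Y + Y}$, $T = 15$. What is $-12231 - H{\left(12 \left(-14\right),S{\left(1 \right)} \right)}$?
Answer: $-12239$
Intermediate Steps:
$S{\left(Y \right)} = - \frac{3}{5} + \frac{15 + Y}{10 Y}$ ($S{\left(Y \right)} = - \frac{3}{5} + \frac{\left(Y + 15\right) \frac{1}{Y + Y}}{5} = - \frac{3}{5} + \frac{\left(15 + Y\right) \frac{1}{2 Y}}{5} = - \frac{3}{5} + \frac{\frac{1}{2} \frac{1}{Y} \left(15 + Y\right)}{5} = - \frac{3}{5} + \frac{15 + Y}{10 Y}$)
$H{\left(A,c \right)} = c \left(7 + c\right)$
$-12231 - H{\left(12 \left(-14\right),S{\left(1 \right)} \right)} = -12231 - \frac{3 - 1}{2 \cdot 1} \left(7 + \frac{3 - 1}{2 \cdot 1}\right) = -12231 - \frac{1}{2} \cdot 1 \left(3 - 1\right) \left(7 + \frac{1}{2} \cdot 1 \left(3 - 1\right)\right) = -12231 - \frac{1}{2} \cdot 1 \cdot 2 \left(7 + \frac{1}{2} \cdot 1 \cdot 2\right) = -12231 - 1 \left(7 + 1\right) = -12231 - 1 \cdot 8 = -12231 - 8 = -12239$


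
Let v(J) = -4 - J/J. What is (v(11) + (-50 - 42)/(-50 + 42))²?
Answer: 169/4 ≈ 42.250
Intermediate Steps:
v(J) = -5 (v(J) = -4 - 1*1 = -4 - 1 = -5)
(v(11) + (-50 - 42)/(-50 + 42))² = (-5 + (-50 - 42)/(-50 + 42))² = (-5 - 92/(-8))² = (-5 - 92*(-⅛))² = (-5 + 23/2)² = (13/2)² = 169/4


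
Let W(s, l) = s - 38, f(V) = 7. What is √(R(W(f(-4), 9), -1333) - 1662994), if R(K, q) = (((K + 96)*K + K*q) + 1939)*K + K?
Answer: I*√2941682 ≈ 1715.1*I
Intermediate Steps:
W(s, l) = -38 + s
R(K, q) = K + K*(1939 + K*q + K*(96 + K)) (R(K, q) = (((96 + K)*K + K*q) + 1939)*K + K = ((K*(96 + K) + K*q) + 1939)*K + K = ((K*q + K*(96 + K)) + 1939)*K + K = (1939 + K*q + K*(96 + K))*K + K = K*(1939 + K*q + K*(96 + K)) + K = K + K*(1939 + K*q + K*(96 + K)))
√(R(W(f(-4), 9), -1333) - 1662994) = √((-38 + 7)*(1940 + (-38 + 7)² + 96*(-38 + 7) + (-38 + 7)*(-1333)) - 1662994) = √(-31*(1940 + (-31)² + 96*(-31) - 31*(-1333)) - 1662994) = √(-31*(1940 + 961 - 2976 + 41323) - 1662994) = √(-31*41248 - 1662994) = √(-1278688 - 1662994) = √(-2941682) = I*√2941682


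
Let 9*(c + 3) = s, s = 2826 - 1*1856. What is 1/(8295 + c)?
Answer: 9/75598 ≈ 0.00011905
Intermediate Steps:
s = 970 (s = 2826 - 1856 = 970)
c = 943/9 (c = -3 + (1/9)*970 = -3 + 970/9 = 943/9 ≈ 104.78)
1/(8295 + c) = 1/(8295 + 943/9) = 1/(75598/9) = 9/75598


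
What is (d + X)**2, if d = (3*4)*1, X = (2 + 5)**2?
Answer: 3721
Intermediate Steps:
X = 49 (X = 7**2 = 49)
d = 12 (d = 12*1 = 12)
(d + X)**2 = (12 + 49)**2 = 61**2 = 3721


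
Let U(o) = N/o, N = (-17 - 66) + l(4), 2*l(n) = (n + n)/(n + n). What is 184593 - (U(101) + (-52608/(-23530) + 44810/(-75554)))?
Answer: 16572348293306789/89778173810 ≈ 1.8459e+5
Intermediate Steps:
l(n) = ½ (l(n) = ((n + n)/(n + n))/2 = ((2*n)/((2*n)))/2 = ((2*n)*(1/(2*n)))/2 = (½)*1 = ½)
N = -165/2 (N = (-17 - 66) + ½ = -83 + ½ = -165/2 ≈ -82.500)
U(o) = -165/(2*o)
184593 - (U(101) + (-52608/(-23530) + 44810/(-75554))) = 184593 - (-165/2/101 + (-52608/(-23530) + 44810/(-75554))) = 184593 - (-165/2*1/101 + (-52608*(-1/23530) + 44810*(-1/75554))) = 184593 - (-165/202 + (26304/11765 - 22405/37777)) = 184593 - (-165/202 + 730091383/444446405) = 184593 - 1*74144802541/89778173810 = 184593 - 74144802541/89778173810 = 16572348293306789/89778173810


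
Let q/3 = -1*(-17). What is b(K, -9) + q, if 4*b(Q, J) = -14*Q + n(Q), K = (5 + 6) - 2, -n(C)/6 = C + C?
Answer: -15/2 ≈ -7.5000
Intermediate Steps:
n(C) = -12*C (n(C) = -6*(C + C) = -12*C)
K = 9 (K = 11 - 2 = 9)
b(Q, J) = -13*Q/2 (b(Q, J) = (-14*Q - 12*Q)/4 = (-26*Q)/4 = -13*Q/2)
q = 51 (q = 3*(-1*(-17)) = 3*17 = 51)
b(K, -9) + q = -13/2*9 + 51 = -117/2 + 51 = -15/2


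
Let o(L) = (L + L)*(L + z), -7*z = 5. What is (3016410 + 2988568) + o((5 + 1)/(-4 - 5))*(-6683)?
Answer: 377538386/63 ≈ 5.9927e+6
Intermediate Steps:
z = -5/7 (z = -⅐*5 = -5/7 ≈ -0.71429)
o(L) = 2*L*(-5/7 + L) (o(L) = (L + L)*(L - 5/7) = (2*L)*(-5/7 + L) = 2*L*(-5/7 + L))
(3016410 + 2988568) + o((5 + 1)/(-4 - 5))*(-6683) = (3016410 + 2988568) + (2*((5 + 1)/(-4 - 5))*(-5 + 7*((5 + 1)/(-4 - 5)))/7)*(-6683) = 6004978 + (2*(6/(-9))*(-5 + 7*(6/(-9)))/7)*(-6683) = 6004978 + (2*(6*(-⅑))*(-5 + 7*(6*(-⅑)))/7)*(-6683) = 6004978 + ((2/7)*(-⅔)*(-5 + 7*(-⅔)))*(-6683) = 6004978 + ((2/7)*(-⅔)*(-5 - 14/3))*(-6683) = 6004978 + ((2/7)*(-⅔)*(-29/3))*(-6683) = 6004978 + (116/63)*(-6683) = 6004978 - 775228/63 = 377538386/63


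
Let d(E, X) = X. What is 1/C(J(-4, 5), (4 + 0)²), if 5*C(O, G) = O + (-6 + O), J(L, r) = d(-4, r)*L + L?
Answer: -5/54 ≈ -0.092593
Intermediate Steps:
J(L, r) = L + L*r (J(L, r) = r*L + L = L*r + L = L + L*r)
C(O, G) = -6/5 + 2*O/5 (C(O, G) = (O + (-6 + O))/5 = (-6 + 2*O)/5 = -6/5 + 2*O/5)
1/C(J(-4, 5), (4 + 0)²) = 1/(-6/5 + 2*(-4*(1 + 5))/5) = 1/(-6/5 + 2*(-4*6)/5) = 1/(-6/5 + (⅖)*(-24)) = 1/(-6/5 - 48/5) = 1/(-54/5) = -5/54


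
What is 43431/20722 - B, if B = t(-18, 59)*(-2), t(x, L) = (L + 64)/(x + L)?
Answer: 167763/20722 ≈ 8.0959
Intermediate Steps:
t(x, L) = (64 + L)/(L + x)
B = -6 (B = ((64 + 59)/(59 - 18))*(-2) = (123/41)*(-2) = ((1/41)*123)*(-2) = 3*(-2) = -6)
43431/20722 - B = 43431/20722 - 1*(-6) = 43431*(1/20722) + 6 = 43431/20722 + 6 = 167763/20722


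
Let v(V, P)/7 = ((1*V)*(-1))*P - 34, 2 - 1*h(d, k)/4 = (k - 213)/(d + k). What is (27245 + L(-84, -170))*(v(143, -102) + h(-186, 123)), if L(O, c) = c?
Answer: 19306207800/7 ≈ 2.7580e+9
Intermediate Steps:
h(d, k) = 8 - 4*(-213 + k)/(d + k) (h(d, k) = 8 - 4*(k - 213)/(d + k) = 8 - 4*(-213 + k)/(d + k))
v(V, P) = -238 - 7*P*V (v(V, P) = 7*(((1*V)*(-1))*P - 34) = 7*((V*(-1))*P - 34) = 7*((-V)*P - 34) = 7*(-P*V - 34) = 7*(-34 - P*V) = -238 - 7*P*V)
(27245 + L(-84, -170))*(v(143, -102) + h(-186, 123)) = (27245 - 170)*((-238 - 7*(-102)*143) + 4*(213 + 123 + 2*(-186))/(-186 + 123)) = 27075*((-238 + 102102) + 4*(213 + 123 - 372)/(-63)) = 27075*(101864 + 4*(-1/63)*(-36)) = 27075*(101864 + 16/7) = 27075*(713064/7) = 19306207800/7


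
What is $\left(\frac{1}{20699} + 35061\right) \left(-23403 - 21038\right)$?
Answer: $- \frac{32252062049240}{20699} \approx -1.5581 \cdot 10^{9}$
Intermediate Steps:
$\left(\frac{1}{20699} + 35061\right) \left(-23403 - 21038\right) = \left(\frac{1}{20699} + 35061\right) \left(-44441\right) = \frac{725727640}{20699} \left(-44441\right) = - \frac{32252062049240}{20699}$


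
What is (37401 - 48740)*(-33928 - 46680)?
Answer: 914014112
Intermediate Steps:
(37401 - 48740)*(-33928 - 46680) = -11339*(-80608) = 914014112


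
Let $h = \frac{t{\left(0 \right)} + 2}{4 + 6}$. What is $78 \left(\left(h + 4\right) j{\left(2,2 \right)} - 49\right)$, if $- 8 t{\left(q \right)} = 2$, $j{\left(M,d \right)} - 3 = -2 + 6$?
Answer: $- \frac{30849}{20} \approx -1542.4$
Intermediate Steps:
$j{\left(M,d \right)} = 7$ ($j{\left(M,d \right)} = 3 + \left(-2 + 6\right) = 3 + 4 = 7$)
$t{\left(q \right)} = - \frac{1}{4}$ ($t{\left(q \right)} = \left(- \frac{1}{8}\right) 2 = - \frac{1}{4}$)
$h = \frac{7}{40}$ ($h = \frac{- \frac{1}{4} + 2}{4 + 6} = \frac{7}{4 \cdot 10} = \frac{7}{4} \cdot \frac{1}{10} = \frac{7}{40} \approx 0.175$)
$78 \left(\left(h + 4\right) j{\left(2,2 \right)} - 49\right) = 78 \left(\left(\frac{7}{40} + 4\right) 7 - 49\right) = 78 \left(\frac{167}{40} \cdot 7 - 49\right) = 78 \left(\frac{1169}{40} - 49\right) = 78 \left(- \frac{791}{40}\right) = - \frac{30849}{20}$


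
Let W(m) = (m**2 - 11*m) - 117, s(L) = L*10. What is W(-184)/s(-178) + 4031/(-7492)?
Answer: -34388947/1666970 ≈ -20.630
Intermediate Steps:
s(L) = 10*L
W(m) = -117 + m**2 - 11*m
W(-184)/s(-178) + 4031/(-7492) = (-117 + (-184)**2 - 11*(-184))/((10*(-178))) + 4031/(-7492) = (-117 + 33856 + 2024)/(-1780) + 4031*(-1/7492) = 35763*(-1/1780) - 4031/7492 = -35763/1780 - 4031/7492 = -34388947/1666970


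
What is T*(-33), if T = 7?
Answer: -231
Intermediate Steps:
T*(-33) = 7*(-33) = -231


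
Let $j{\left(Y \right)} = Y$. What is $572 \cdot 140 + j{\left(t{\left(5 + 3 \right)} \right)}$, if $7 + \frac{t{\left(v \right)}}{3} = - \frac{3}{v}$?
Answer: $\frac{640463}{8} \approx 80058.0$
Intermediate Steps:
$t{\left(v \right)} = -21 - \frac{9}{v}$ ($t{\left(v \right)} = -21 + 3 \left(- \frac{3}{v}\right) = -21 - \frac{9}{v}$)
$572 \cdot 140 + j{\left(t{\left(5 + 3 \right)} \right)} = 572 \cdot 140 - \left(21 + \frac{9}{5 + 3}\right) = 80080 - \left(21 + \frac{9}{8}\right) = 80080 - \frac{177}{8} = \frac{640463}{8}$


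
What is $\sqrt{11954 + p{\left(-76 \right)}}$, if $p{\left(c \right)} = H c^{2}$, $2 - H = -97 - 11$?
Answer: $\sqrt{647314} \approx 804.56$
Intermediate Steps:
$H = 110$ ($H = 2 - \left(-97 - 11\right) = 2 - -108 = 2 + 108 = 110$)
$p{\left(c \right)} = 110 c^{2}$
$\sqrt{11954 + p{\left(-76 \right)}} = \sqrt{11954 + 110 \left(-76\right)^{2}} = \sqrt{11954 + 110 \cdot 5776} = \sqrt{11954 + 635360} = \sqrt{647314}$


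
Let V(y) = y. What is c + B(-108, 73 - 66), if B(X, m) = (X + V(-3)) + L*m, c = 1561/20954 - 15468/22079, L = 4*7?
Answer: 39035034957/462643366 ≈ 84.374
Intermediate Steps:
L = 28
c = -289651153/462643366 (c = 1561*(1/20954) - 15468*1/22079 = 1561/20954 - 15468/22079 = -289651153/462643366 ≈ -0.62608)
B(X, m) = -3 + X + 28*m (B(X, m) = (X - 3) + 28*m = (-3 + X) + 28*m = -3 + X + 28*m)
c + B(-108, 73 - 66) = -289651153/462643366 + (-3 - 108 + 28*(73 - 66)) = -289651153/462643366 + (-3 - 108 + 28*7) = -289651153/462643366 + (-3 - 108 + 196) = -289651153/462643366 + 85 = 39035034957/462643366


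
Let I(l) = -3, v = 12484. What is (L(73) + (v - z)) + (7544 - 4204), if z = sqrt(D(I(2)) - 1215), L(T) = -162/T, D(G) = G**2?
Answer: 1154990/73 - 3*I*sqrt(134) ≈ 15822.0 - 34.728*I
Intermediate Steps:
z = 3*I*sqrt(134) (z = sqrt((-3)**2 - 1215) = sqrt(9 - 1215) = sqrt(-1206) = 3*I*sqrt(134) ≈ 34.728*I)
(L(73) + (v - z)) + (7544 - 4204) = (-162/73 + (12484 - 3*I*sqrt(134))) + (7544 - 4204) = (-162*1/73 + (12484 - 3*I*sqrt(134))) + 3340 = (-162/73 + (12484 - 3*I*sqrt(134))) + 3340 = (911170/73 - 3*I*sqrt(134)) + 3340 = 1154990/73 - 3*I*sqrt(134)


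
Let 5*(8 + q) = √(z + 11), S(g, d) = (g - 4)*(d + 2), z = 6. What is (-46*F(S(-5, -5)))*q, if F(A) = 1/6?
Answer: 184/3 - 23*√17/15 ≈ 55.011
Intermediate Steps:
S(g, d) = (-4 + g)*(2 + d)
F(A) = ⅙
q = -8 + √17/5 (q = -8 + √(6 + 11)/5 = -8 + √17/5 ≈ -7.1754)
(-46*F(S(-5, -5)))*q = (-46*⅙)*(-8 + √17/5) = -23*(-8 + √17/5)/3 = 184/3 - 23*√17/15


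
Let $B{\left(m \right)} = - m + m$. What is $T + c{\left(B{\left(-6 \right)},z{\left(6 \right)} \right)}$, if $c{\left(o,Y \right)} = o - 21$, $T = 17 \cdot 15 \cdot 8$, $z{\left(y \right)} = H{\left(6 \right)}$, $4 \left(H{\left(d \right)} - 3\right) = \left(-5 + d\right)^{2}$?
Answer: $2019$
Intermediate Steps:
$H{\left(d \right)} = 3 + \frac{\left(-5 + d\right)^{2}}{4}$
$z{\left(y \right)} = \frac{13}{4}$ ($z{\left(y \right)} = 3 + \frac{\left(-5 + 6\right)^{2}}{4} = 3 + \frac{1^{2}}{4} = 3 + \frac{1}{4} \cdot 1 = 3 + \frac{1}{4} = \frac{13}{4}$)
$B{\left(m \right)} = 0$
$T = 2040$ ($T = 255 \cdot 8 = 2040$)
$c{\left(o,Y \right)} = -21 + o$
$T + c{\left(B{\left(-6 \right)},z{\left(6 \right)} \right)} = 2040 + \left(-21 + 0\right) = 2040 - 21 = 2019$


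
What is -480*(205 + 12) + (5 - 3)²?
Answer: -104156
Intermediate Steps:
-480*(205 + 12) + (5 - 3)² = -480*217 + 2² = -104160 + 4 = -104156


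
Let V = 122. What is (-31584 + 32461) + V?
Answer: 999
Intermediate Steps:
(-31584 + 32461) + V = (-31584 + 32461) + 122 = 877 + 122 = 999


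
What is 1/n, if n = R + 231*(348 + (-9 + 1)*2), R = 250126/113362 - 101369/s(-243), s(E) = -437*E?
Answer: 6019012071/461617608617876 ≈ 1.3039e-5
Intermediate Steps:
R = 7534868744/6019012071 (R = 250126/113362 - 101369/((-437*(-243))) = 250126*(1/113362) - 101369/106191 = 125063/56681 - 101369*1/106191 = 125063/56681 - 101369/106191 = 7534868744/6019012071 ≈ 1.2518)
n = 461617608617876/6019012071 (n = 7534868744/6019012071 + 231*(348 + (-9 + 1)*2) = 7534868744/6019012071 + 231*(348 - 8*2) = 7534868744/6019012071 + 231*(348 - 16) = 7534868744/6019012071 + 231*332 = 7534868744/6019012071 + 76692 = 461617608617876/6019012071 ≈ 76693.)
1/n = 1/(461617608617876/6019012071) = 6019012071/461617608617876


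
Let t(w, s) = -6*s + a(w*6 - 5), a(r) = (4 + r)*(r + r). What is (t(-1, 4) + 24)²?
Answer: 23716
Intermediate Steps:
a(r) = 2*r*(4 + r) (a(r) = (4 + r)*(2*r) = 2*r*(4 + r))
t(w, s) = -6*s + 2*(-1 + 6*w)*(-5 + 6*w) (t(w, s) = -6*s + 2*(w*6 - 5)*(4 + (w*6 - 5)) = -6*s + 2*(6*w - 5)*(4 + (6*w - 5)) = -6*s + 2*(-5 + 6*w)*(4 + (-5 + 6*w)) = -6*s + 2*(-5 + 6*w)*(-1 + 6*w) = -6*s + 2*(-1 + 6*w)*(-5 + 6*w))
(t(-1, 4) + 24)² = ((10 - 72*(-1) - 6*4 + 72*(-1)²) + 24)² = ((10 + 72 - 24 + 72*1) + 24)² = ((10 + 72 - 24 + 72) + 24)² = (130 + 24)² = 154² = 23716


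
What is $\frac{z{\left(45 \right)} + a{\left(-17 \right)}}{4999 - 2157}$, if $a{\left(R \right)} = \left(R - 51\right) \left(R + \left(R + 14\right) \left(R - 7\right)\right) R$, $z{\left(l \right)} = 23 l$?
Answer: $\frac{64615}{2842} \approx 22.736$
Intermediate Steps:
$a{\left(R \right)} = R \left(-51 + R\right) \left(R + \left(-7 + R\right) \left(14 + R\right)\right)$ ($a{\left(R \right)} = \left(-51 + R\right) \left(R + \left(14 + R\right) \left(-7 + R\right)\right) R = \left(-51 + R\right) \left(R + \left(-7 + R\right) \left(14 + R\right)\right) R = R \left(-51 + R\right) \left(R + \left(-7 + R\right) \left(14 + R\right)\right)$)
$\frac{z{\left(45 \right)} + a{\left(-17 \right)}}{4999 - 2157} = \frac{23 \cdot 45 - 17 \left(4998 + \left(-17\right)^{3} - -8602 - 43 \left(-17\right)^{2}\right)}{4999 - 2157} = \frac{1035 - 17 \left(4998 - 4913 + 8602 - 12427\right)}{2842} = \left(1035 - 17 \left(4998 - 4913 + 8602 - 12427\right)\right) \frac{1}{2842} = \left(1035 - -63580\right) \frac{1}{2842} = \left(1035 + 63580\right) \frac{1}{2842} = 64615 \cdot \frac{1}{2842} = \frac{64615}{2842}$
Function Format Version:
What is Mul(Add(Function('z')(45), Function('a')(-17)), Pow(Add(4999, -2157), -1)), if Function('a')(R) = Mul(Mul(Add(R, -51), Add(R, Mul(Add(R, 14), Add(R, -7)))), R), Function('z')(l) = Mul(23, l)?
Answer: Rational(64615, 2842) ≈ 22.736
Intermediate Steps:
Function('a')(R) = Mul(R, Add(-51, R), Add(R, Mul(Add(-7, R), Add(14, R)))) (Function('a')(R) = Mul(Mul(Add(-51, R), Add(R, Mul(Add(14, R), Add(-7, R)))), R) = Mul(Mul(Add(-51, R), Add(R, Mul(Add(-7, R), Add(14, R)))), R) = Mul(R, Add(-51, R), Add(R, Mul(Add(-7, R), Add(14, R)))))
Mul(Add(Function('z')(45), Function('a')(-17)), Pow(Add(4999, -2157), -1)) = Mul(Add(Mul(23, 45), Mul(-17, Add(4998, Pow(-17, 3), Mul(-506, -17), Mul(-43, Pow(-17, 2))))), Pow(Add(4999, -2157), -1)) = Mul(Add(1035, Mul(-17, Add(4998, -4913, 8602, Mul(-43, 289)))), Pow(2842, -1)) = Mul(Add(1035, Mul(-17, Add(4998, -4913, 8602, -12427))), Rational(1, 2842)) = Mul(Add(1035, Mul(-17, -3740)), Rational(1, 2842)) = Mul(Add(1035, 63580), Rational(1, 2842)) = Mul(64615, Rational(1, 2842)) = Rational(64615, 2842)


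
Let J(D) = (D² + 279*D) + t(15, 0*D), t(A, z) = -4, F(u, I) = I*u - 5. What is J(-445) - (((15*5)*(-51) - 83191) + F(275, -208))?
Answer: 218087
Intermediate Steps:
F(u, I) = -5 + I*u
J(D) = -4 + D² + 279*D (J(D) = (D² + 279*D) - 4 = -4 + D² + 279*D)
J(-445) - (((15*5)*(-51) - 83191) + F(275, -208)) = (-4 + (-445)² + 279*(-445)) - (((15*5)*(-51) - 83191) + (-5 - 208*275)) = (-4 + 198025 - 124155) - ((75*(-51) - 83191) + (-5 - 57200)) = 73866 - ((-3825 - 83191) - 57205) = 73866 - (-87016 - 57205) = 73866 - 1*(-144221) = 73866 + 144221 = 218087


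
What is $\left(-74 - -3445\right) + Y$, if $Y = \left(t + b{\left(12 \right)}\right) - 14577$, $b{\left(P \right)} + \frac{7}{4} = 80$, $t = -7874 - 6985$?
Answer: $- \frac{103947}{4} \approx -25987.0$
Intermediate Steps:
$t = -14859$
$b{\left(P \right)} = \frac{313}{4}$ ($b{\left(P \right)} = - \frac{7}{4} + 80 = \frac{313}{4}$)
$Y = - \frac{117431}{4}$ ($Y = \left(-14859 + \frac{313}{4}\right) - 14577 = - \frac{59123}{4} - 14577 = - \frac{117431}{4} \approx -29358.0$)
$\left(-74 - -3445\right) + Y = \left(-74 - -3445\right) - \frac{117431}{4} = \left(-74 + 3445\right) - \frac{117431}{4} = 3371 - \frac{117431}{4} = - \frac{103947}{4}$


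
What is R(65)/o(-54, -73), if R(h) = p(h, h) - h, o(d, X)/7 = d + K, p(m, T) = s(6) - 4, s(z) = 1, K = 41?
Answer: 68/91 ≈ 0.74725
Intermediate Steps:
p(m, T) = -3 (p(m, T) = 1 - 4 = -3)
o(d, X) = 287 + 7*d (o(d, X) = 7*(d + 41) = 7*(41 + d) = 287 + 7*d)
R(h) = -3 - h
R(65)/o(-54, -73) = (-3 - 1*65)/(287 + 7*(-54)) = (-3 - 65)/(287 - 378) = -68/(-91) = -68*(-1/91) = 68/91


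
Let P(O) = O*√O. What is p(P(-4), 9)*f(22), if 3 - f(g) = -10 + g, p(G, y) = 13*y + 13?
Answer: -1170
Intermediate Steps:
P(O) = O^(3/2)
p(G, y) = 13 + 13*y
f(g) = 13 - g (f(g) = 3 - (-10 + g) = 3 + (10 - g) = 13 - g)
p(P(-4), 9)*f(22) = (13 + 13*9)*(13 - 1*22) = (13 + 117)*(13 - 22) = 130*(-9) = -1170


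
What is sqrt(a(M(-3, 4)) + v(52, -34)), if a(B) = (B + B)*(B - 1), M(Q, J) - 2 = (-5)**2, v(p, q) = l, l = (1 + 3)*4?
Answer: 2*sqrt(355) ≈ 37.683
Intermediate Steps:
l = 16 (l = 4*4 = 16)
v(p, q) = 16
M(Q, J) = 27 (M(Q, J) = 2 + (-5)**2 = 2 + 25 = 27)
a(B) = 2*B*(-1 + B) (a(B) = (2*B)*(-1 + B) = 2*B*(-1 + B))
sqrt(a(M(-3, 4)) + v(52, -34)) = sqrt(2*27*(-1 + 27) + 16) = sqrt(2*27*26 + 16) = sqrt(1404 + 16) = sqrt(1420) = 2*sqrt(355)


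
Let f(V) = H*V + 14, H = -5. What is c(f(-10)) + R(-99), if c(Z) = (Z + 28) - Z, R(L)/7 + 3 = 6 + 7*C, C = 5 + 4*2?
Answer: 686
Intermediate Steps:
C = 13 (C = 5 + 8 = 13)
f(V) = 14 - 5*V (f(V) = -5*V + 14 = 14 - 5*V)
R(L) = 658 (R(L) = -21 + 7*(6 + 7*13) = -21 + 7*(6 + 91) = -21 + 7*97 = -21 + 679 = 658)
c(Z) = 28 (c(Z) = (28 + Z) - Z = 28)
c(f(-10)) + R(-99) = 28 + 658 = 686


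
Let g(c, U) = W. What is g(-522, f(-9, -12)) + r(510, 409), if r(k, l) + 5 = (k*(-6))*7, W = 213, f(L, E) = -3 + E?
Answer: -21212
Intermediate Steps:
g(c, U) = 213
r(k, l) = -5 - 42*k (r(k, l) = -5 + (k*(-6))*7 = -5 - 6*k*7 = -5 - 42*k)
g(-522, f(-9, -12)) + r(510, 409) = 213 + (-5 - 42*510) = 213 + (-5 - 21420) = 213 - 21425 = -21212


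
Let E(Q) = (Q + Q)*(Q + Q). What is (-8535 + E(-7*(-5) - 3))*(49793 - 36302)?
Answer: -59886549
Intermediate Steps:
E(Q) = 4*Q**2 (E(Q) = (2*Q)*(2*Q) = 4*Q**2)
(-8535 + E(-7*(-5) - 3))*(49793 - 36302) = (-8535 + 4*(-7*(-5) - 3)**2)*(49793 - 36302) = (-8535 + 4*(35 - 3)**2)*13491 = (-8535 + 4*32**2)*13491 = (-8535 + 4*1024)*13491 = (-8535 + 4096)*13491 = -4439*13491 = -59886549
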